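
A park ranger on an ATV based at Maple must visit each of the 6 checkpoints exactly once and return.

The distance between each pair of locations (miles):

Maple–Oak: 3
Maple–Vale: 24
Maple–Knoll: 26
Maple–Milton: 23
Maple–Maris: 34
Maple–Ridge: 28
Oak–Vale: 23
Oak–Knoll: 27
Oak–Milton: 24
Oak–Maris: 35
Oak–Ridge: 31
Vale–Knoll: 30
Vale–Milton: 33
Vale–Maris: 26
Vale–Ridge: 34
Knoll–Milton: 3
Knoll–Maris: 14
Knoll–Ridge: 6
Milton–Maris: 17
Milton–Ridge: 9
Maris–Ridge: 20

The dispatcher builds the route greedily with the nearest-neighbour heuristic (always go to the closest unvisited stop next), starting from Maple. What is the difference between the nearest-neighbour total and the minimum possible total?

Maple: Oak=3, Milton=23, Vale=24, Knoll=26, Ridge=28, Maris=34 ⇒ Oak
Oak: Vale=23, Milton=24, Knoll=27, Ridge=31, Maris=35 ⇒ Vale
Vale: Maris=26, Knoll=30, Milton=33, Ridge=34 ⇒ Maris
Maris: Knoll=14, Milton=17, Ridge=20 ⇒ Knoll
Knoll: Milton=3, Ridge=6 ⇒ Milton
Milton: Ridge=9 ⇒ Ridge
NN route Maple → Oak → Vale → Maris → Knoll → Milton → Ridge → Maple costs 106.
Optimal: Maple → Oak → Vale → Maris → Knoll → Ridge → Milton → Maple costs 104 (by enumerating all 360 distinct tours).
Excess = 106 − 104 = 2.

2 miles longer than the optimal tour.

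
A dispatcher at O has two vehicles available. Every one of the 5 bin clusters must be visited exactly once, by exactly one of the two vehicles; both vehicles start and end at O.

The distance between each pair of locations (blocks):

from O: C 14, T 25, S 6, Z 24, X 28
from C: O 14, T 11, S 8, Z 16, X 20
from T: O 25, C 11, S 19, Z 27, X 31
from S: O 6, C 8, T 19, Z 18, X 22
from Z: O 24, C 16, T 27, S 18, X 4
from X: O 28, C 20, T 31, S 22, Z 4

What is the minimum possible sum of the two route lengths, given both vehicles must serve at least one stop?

Minimum combined distance: 96 blocks.

Try each way of splitting the stops between the two vehicles (each non-empty) and, for each split, find the best tour for each vehicle:
  {C} + {T, S, Z, X}: 28 + 84 = 112
  {T} + {C, S, Z, X}: 50 + 62 = 112
  {C, T} + {S, Z, X}: 50 + 56 = 106
  {S} + {C, T, Z, X}: 12 + 84 = 96
  {C, S} + {T, Z, X}: 28 + 84 = 112
  {T, S} + {C, Z, X}: 50 + 62 = 112
  … (15 splits in total)
Best: vehicle 1 O → S → O = 12; vehicle 2 O → C → T → Z → X → O = 84; combined 96.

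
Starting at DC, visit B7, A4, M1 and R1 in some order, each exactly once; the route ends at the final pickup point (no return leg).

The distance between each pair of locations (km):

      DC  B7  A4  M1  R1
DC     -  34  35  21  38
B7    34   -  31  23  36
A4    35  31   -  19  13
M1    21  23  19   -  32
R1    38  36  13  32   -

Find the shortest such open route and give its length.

Shortest open route: 88 km.

There are 4! = 24 possible orderings.
DC→B7→A4→M1→R1: 34+31+19+32 = 116
DC→B7→A4→R1→M1: 34+31+13+32 = 110
DC→B7→M1→A4→R1: 34+23+19+13 = 89
DC→B7→M1→R1→A4: 34+23+32+13 = 102
DC→B7→R1→A4→M1: 34+36+13+19 = 102
DC→B7→R1→M1→A4: 34+36+32+19 = 121
DC→A4→B7→M1→R1: 35+31+23+32 = 121
DC→A4→B7→R1→M1: 35+31+36+32 = 134
DC→A4→M1→B7→R1: 35+19+23+36 = 113
DC→A4→M1→R1→B7: 35+19+32+36 = 122
DC→A4→R1→B7→M1: 35+13+36+23 = 107
DC→A4→R1→M1→B7: 35+13+32+23 = 103
DC→M1→B7→A4→R1: 21+23+31+13 = 88
DC→M1→B7→R1→A4: 21+23+36+13 = 93
… (10 more)
The minimum is 88.
One shortest path: DC → M1 → B7 → A4 → R1.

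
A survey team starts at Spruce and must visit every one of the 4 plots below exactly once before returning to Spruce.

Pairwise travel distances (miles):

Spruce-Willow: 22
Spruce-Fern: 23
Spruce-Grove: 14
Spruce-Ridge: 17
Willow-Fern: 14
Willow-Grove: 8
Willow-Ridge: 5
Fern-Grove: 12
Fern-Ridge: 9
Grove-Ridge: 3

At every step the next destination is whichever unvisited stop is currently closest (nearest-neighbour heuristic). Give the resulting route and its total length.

Nearest-neighbour total = 59 miles; route Spruce → Grove → Ridge → Willow → Fern → Spruce.

At Spruce the remaining stops are Grove 14, Ridge 17, Willow 22, Fern 23; go to Grove.
At Grove the remaining stops are Ridge 3, Willow 8, Fern 12; go to Ridge.
At Ridge the remaining stops are Willow 5, Fern 9; go to Willow.
At Willow the remaining stops are Fern 14; go to Fern.
Return Fern→Spruce: 23.
Total = 14 + 3 + 5 + 14 + 23 = 59.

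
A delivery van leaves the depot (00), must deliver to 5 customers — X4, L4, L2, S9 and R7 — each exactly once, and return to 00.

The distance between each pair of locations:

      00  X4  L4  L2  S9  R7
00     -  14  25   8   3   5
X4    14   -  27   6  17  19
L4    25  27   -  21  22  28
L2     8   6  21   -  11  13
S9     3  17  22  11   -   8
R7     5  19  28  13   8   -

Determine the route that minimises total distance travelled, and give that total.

Minimum total distance: 76.

There are 60 distinct closed tours to check (reversals are equivalent).
00 → X4 → L4 → L2 → S9 → R7 → 00: 14+27+21+11+8+5 = 86
00 → X4 → L4 → L2 → R7 → S9 → 00: 14+27+21+13+8+3 = 86
00 → X4 → L4 → S9 → L2 → R7 → 00: 14+27+22+11+13+5 = 92
00 → X4 → L4 → S9 → R7 → L2 → 00: 14+27+22+8+13+8 = 92
00 → X4 → L4 → R7 → L2 → S9 → 00: 14+27+28+13+11+3 = 96
00 → X4 → L4 → R7 → S9 → L2 → 00: 14+27+28+8+11+8 = 96
00 → X4 → L2 → L4 → S9 → R7 → 00: 14+6+21+22+8+5 = 76
00 → X4 → L2 → L4 → R7 → S9 → 00: 14+6+21+28+8+3 = 80
00 → X4 → L2 → S9 → L4 → R7 → 00: 14+6+11+22+28+5 = 86
00 → X4 → L2 → S9 → R7 → L4 → 00: 14+6+11+8+28+25 = 92
00 → X4 → L2 → R7 → L4 → S9 → 00: 14+6+13+28+22+3 = 86
00 → X4 → L2 → R7 → S9 → L4 → 00: 14+6+13+8+22+25 = 88
00 → X4 → S9 → L4 → L2 → R7 → 00: 14+17+22+21+13+5 = 92
00 → X4 → S9 → L4 → R7 → L2 → 00: 14+17+22+28+13+8 = 102
… (46 more)
The minimum is 76.
One optimal route: 00 → X4 → L2 → L4 → S9 → R7 → 00 (or its reverse).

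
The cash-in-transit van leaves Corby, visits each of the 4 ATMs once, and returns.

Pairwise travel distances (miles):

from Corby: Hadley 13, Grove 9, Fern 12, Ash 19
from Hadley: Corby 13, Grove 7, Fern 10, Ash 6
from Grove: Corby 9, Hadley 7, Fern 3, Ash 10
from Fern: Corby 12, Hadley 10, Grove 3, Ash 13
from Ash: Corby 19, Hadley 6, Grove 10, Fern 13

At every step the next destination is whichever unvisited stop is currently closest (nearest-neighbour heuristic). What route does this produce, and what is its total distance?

Corby → [Grove:9 / Fern:12 / Hadley:13 / Ash:19] → Grove (9)
Grove → [Fern:3 / Hadley:7 / Ash:10] → Fern (3)
Fern → [Hadley:10 / Ash:13] → Hadley (10)
Hadley → [Ash:6] → Ash (6)
Return Ash→Corby: 19.
Total = 9 + 3 + 10 + 6 + 19 = 47.

Nearest-neighbour total = 47 miles; route Corby → Grove → Fern → Hadley → Ash → Corby.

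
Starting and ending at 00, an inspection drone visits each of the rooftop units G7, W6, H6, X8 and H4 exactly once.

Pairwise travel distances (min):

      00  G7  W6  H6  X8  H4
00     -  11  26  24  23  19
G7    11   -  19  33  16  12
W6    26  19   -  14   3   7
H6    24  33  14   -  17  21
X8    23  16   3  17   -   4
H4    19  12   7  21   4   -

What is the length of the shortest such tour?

Shortest round trip = 68 min.

00-G7-W6-H6-X8-H4-00: 11+19+14+17+4+19 = 84
00-G7-W6-H6-H4-X8-00: 11+19+14+21+4+23 = 92
00-G7-W6-X8-H6-H4-00: 11+19+3+17+21+19 = 90
00-G7-W6-X8-H4-H6-00: 11+19+3+4+21+24 = 82
00-G7-W6-H4-H6-X8-00: 11+19+7+21+17+23 = 98
00-G7-W6-H4-X8-H6-00: 11+19+7+4+17+24 = 82
00-G7-H6-W6-X8-H4-00: 11+33+14+3+4+19 = 84
00-G7-H6-W6-H4-X8-00: 11+33+14+7+4+23 = 92
00-G7-H6-X8-W6-H4-00: 11+33+17+3+7+19 = 90
00-G7-H6-X8-H4-W6-00: 11+33+17+4+7+26 = 98
00-G7-H6-H4-W6-X8-00: 11+33+21+7+3+23 = 98
00-G7-H6-H4-X8-W6-00: 11+33+21+4+3+26 = 98
00-G7-X8-W6-H6-H4-00: 11+16+3+14+21+19 = 84
00-G7-X8-W6-H4-H6-00: 11+16+3+7+21+24 = 82
… (46 more)
00-G7-H4-X8-W6-H6-00: 11+12+4+3+14+24 = 68  ← best
The minimum is 68.
One optimal route: 00 → G7 → H4 → X8 → W6 → H6 → 00 (or its reverse).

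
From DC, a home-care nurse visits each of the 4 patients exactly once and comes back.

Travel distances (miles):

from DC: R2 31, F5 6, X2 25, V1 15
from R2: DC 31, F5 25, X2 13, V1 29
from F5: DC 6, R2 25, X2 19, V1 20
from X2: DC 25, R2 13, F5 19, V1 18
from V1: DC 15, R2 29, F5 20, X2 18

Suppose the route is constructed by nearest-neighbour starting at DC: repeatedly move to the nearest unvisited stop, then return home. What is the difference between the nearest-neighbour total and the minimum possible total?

DC: F5=6, V1=15, X2=25, R2=31 ⇒ F5
F5: X2=19, V1=20, R2=25 ⇒ X2
X2: R2=13, V1=18 ⇒ R2
R2: V1=29 ⇒ V1
NN route DC → F5 → X2 → R2 → V1 → DC costs 82.
Optimal: DC → F5 → R2 → X2 → V1 → DC costs 77 (by enumerating all 12 distinct tours).
Excess = 82 − 77 = 5.

5 miles longer than the optimal tour.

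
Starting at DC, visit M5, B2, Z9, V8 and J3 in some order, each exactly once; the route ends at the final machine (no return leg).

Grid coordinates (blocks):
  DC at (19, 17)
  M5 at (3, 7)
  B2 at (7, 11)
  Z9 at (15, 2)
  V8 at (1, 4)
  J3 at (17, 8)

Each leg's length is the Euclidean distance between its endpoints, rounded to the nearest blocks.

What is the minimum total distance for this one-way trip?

Shortest open route: 37 blocks.

There are 5! = 120 possible orderings.
DC - M5 - B2 - Z9 - V8 - J3: 19+6+12+14+16 = 67
DC - M5 - B2 - Z9 - J3 - V8: 19+6+12+6+16 = 59
DC - M5 - B2 - V8 - Z9 - J3: 19+6+9+14+6 = 54
DC - M5 - B2 - V8 - J3 - Z9: 19+6+9+16+6 = 56
DC - M5 - B2 - J3 - Z9 - V8: 19+6+10+6+14 = 55
DC - M5 - B2 - J3 - V8 - Z9: 19+6+10+16+14 = 65
DC - M5 - Z9 - B2 - V8 - J3: 19+13+12+9+16 = 69
DC - M5 - Z9 - B2 - J3 - V8: 19+13+12+10+16 = 70
DC - M5 - Z9 - V8 - B2 - J3: 19+13+14+9+10 = 65
DC - M5 - Z9 - V8 - J3 - B2: 19+13+14+16+10 = 72
DC - M5 - Z9 - J3 - B2 - V8: 19+13+6+10+9 = 57
DC - M5 - Z9 - J3 - V8 - B2: 19+13+6+16+9 = 63
DC - M5 - V8 - B2 - Z9 - J3: 19+4+9+12+6 = 50
DC - M5 - V8 - B2 - J3 - Z9: 19+4+9+10+6 = 48
… (106 more)
DC - J3 - Z9 - B2 - M5 - V8: 9+6+12+6+4 = 37  ← best
The minimum is 37.
One shortest path: DC → J3 → Z9 → B2 → M5 → V8.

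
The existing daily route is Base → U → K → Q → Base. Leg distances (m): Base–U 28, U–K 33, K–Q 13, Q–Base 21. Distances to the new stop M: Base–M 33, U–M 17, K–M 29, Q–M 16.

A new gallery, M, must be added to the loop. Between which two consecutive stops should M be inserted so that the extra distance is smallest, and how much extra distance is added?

Adding 13 m by placing M on the U–K leg.

Insertion cost between consecutive stops i–j is d(i,M) + d(M,j) − d(i,j):
  between Base and U: 33 + 17 − 28 = 22
  between U and K: 17 + 29 − 33 = 13
  between K and Q: 29 + 16 − 13 = 32
  between Q and Base: 16 + 33 − 21 = 28
Cheapest insertion is between U and K, adding 13.
New total = 95 + 13 = 108.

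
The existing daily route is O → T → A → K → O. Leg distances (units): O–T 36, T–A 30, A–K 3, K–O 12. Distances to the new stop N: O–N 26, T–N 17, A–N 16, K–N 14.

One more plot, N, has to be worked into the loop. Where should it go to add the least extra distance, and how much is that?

Insertion cost between consecutive stops i–j is d(i,N) + d(N,j) − d(i,j):
  between O and T: 26 + 17 − 36 = 7
  between T and A: 17 + 16 − 30 = 3
  between A and K: 16 + 14 − 3 = 27
  between K and O: 14 + 26 − 12 = 28
Cheapest insertion is between T and A, adding 3.
New total = 81 + 3 = 84.

+3 — insert N between T and A.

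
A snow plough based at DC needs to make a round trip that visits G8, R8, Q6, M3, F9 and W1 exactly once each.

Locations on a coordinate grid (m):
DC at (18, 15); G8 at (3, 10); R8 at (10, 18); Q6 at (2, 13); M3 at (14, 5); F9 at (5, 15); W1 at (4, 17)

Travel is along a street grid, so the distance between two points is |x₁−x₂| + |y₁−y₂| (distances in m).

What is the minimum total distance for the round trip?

DC-G8-R8-Q6-M3-F9-W1-DC: 20+15+13+20+19+3+16 = 106
DC-G8-R8-Q6-M3-W1-F9-DC: 20+15+13+20+22+3+13 = 106
DC-G8-R8-Q6-F9-M3-W1-DC: 20+15+13+5+19+22+16 = 110
DC-G8-R8-Q6-F9-W1-M3-DC: 20+15+13+5+3+22+14 = 92
DC-G8-R8-Q6-W1-M3-F9-DC: 20+15+13+6+22+19+13 = 108
DC-G8-R8-Q6-W1-F9-M3-DC: 20+15+13+6+3+19+14 = 90
DC-G8-R8-M3-Q6-F9-W1-DC: 20+15+17+20+5+3+16 = 96
DC-G8-R8-M3-Q6-W1-F9-DC: 20+15+17+20+6+3+13 = 94
… (352 more)
DC-R8-W1-F9-Q6-G8-M3-DC: 11+7+3+5+4+16+14 = 60  ← best
The minimum is 60.
One optimal route: DC → R8 → W1 → F9 → Q6 → G8 → M3 → DC (or its reverse).

Shortest round trip = 60 m.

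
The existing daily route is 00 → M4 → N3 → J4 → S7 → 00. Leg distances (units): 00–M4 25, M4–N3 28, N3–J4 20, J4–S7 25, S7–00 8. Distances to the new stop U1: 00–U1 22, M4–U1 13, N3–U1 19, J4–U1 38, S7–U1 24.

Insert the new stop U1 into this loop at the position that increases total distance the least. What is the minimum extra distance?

Insertion cost between consecutive stops i–j is d(i,U1) + d(U1,j) − d(i,j):
  between 00 and M4: 22 + 13 − 25 = 10
  between M4 and N3: 13 + 19 − 28 = 4
  between N3 and J4: 19 + 38 − 20 = 37
  between J4 and S7: 38 + 24 − 25 = 37
  between S7 and 00: 24 + 22 − 8 = 38
Cheapest insertion is between M4 and N3, adding 4.
New total = 106 + 4 = 110.

Minimum extra distance: 4, inserting U1 between M4 and N3.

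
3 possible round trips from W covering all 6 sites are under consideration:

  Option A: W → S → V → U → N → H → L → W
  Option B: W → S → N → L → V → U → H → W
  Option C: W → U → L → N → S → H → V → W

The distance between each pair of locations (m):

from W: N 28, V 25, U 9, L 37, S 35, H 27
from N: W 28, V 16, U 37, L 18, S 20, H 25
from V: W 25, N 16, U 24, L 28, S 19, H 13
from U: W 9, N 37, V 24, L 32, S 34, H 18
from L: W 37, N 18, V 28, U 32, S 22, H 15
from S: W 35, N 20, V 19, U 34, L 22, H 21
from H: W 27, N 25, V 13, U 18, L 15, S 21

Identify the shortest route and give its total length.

Shortest is Option C, total 138 m.

Option A: 35 + 19 + 24 + 37 + 25 + 15 + 37 = 192
Option B: 35 + 20 + 18 + 28 + 24 + 18 + 27 = 170
Option C: 9 + 32 + 18 + 20 + 21 + 13 + 25 = 138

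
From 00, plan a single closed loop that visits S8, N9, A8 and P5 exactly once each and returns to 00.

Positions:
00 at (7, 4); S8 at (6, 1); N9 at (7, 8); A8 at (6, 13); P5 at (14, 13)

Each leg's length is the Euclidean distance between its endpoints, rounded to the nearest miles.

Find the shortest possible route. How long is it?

00 - S8 - N9 - A8 - P5 - 00: 3+7+5+8+11 = 34
00 - S8 - N9 - P5 - A8 - 00: 3+7+9+8+9 = 36
00 - S8 - A8 - N9 - P5 - 00: 3+12+5+9+11 = 40
00 - S8 - A8 - P5 - N9 - 00: 3+12+8+9+4 = 36
00 - S8 - P5 - N9 - A8 - 00: 3+14+9+5+9 = 40
00 - S8 - P5 - A8 - N9 - 00: 3+14+8+5+4 = 34
00 - N9 - S8 - A8 - P5 - 00: 4+7+12+8+11 = 42
00 - N9 - S8 - P5 - A8 - 00: 4+7+14+8+9 = 42
00 - N9 - A8 - S8 - P5 - 00: 4+5+12+14+11 = 46
00 - N9 - P5 - S8 - A8 - 00: 4+9+14+12+9 = 48
00 - A8 - S8 - N9 - P5 - 00: 9+12+7+9+11 = 48
00 - A8 - N9 - S8 - P5 - 00: 9+5+7+14+11 = 46
The minimum is 34.
One optimal route: 00 → S8 → N9 → A8 → P5 → 00 (or its reverse).

34 miles — the shortest possible round trip.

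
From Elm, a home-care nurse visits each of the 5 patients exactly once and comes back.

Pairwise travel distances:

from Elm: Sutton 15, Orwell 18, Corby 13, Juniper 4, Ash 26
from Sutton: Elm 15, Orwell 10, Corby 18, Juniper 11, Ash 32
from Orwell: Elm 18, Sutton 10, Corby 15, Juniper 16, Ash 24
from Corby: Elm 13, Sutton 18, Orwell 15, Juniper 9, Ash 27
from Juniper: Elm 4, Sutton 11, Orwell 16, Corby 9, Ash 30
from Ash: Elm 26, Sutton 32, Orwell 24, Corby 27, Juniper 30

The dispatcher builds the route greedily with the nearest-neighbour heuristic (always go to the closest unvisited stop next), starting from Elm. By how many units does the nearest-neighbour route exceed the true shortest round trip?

7 longer than the optimal tour.

Elm: Juniper=4, Corby=13, Sutton=15, Orwell=18, Ash=26 ⇒ Juniper
Juniper: Corby=9, Sutton=11, Orwell=16, Ash=30 ⇒ Corby
Corby: Orwell=15, Sutton=18, Ash=27 ⇒ Orwell
Orwell: Sutton=10, Ash=24 ⇒ Sutton
Sutton: Ash=32 ⇒ Ash
NN route Elm → Juniper → Corby → Orwell → Sutton → Ash → Elm costs 96.
Optimal: Elm → Sutton → Orwell → Ash → Corby → Juniper → Elm costs 89 (by enumerating all 60 distinct tours).
Excess = 96 − 89 = 7.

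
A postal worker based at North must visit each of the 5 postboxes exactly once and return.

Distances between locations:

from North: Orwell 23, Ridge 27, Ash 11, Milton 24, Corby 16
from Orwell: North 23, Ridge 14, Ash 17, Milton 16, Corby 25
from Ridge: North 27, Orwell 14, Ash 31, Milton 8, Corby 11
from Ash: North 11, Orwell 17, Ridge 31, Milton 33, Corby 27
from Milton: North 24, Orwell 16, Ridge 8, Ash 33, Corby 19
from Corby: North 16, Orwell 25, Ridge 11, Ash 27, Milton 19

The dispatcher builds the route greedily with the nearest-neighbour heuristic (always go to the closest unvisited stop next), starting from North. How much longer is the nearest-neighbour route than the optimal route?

6 longer than the optimal tour.

From North: Ash=11, Corby=16, Orwell=23, Milton=24, Ridge=27 → choose Ash (11).
From Ash: Orwell=17, Corby=27, Ridge=31, Milton=33 → choose Orwell (17).
From Orwell: Ridge=14, Milton=16, Corby=25 → choose Ridge (14).
From Ridge: Milton=8, Corby=11 → choose Milton (8).
From Milton: Corby=19 → choose Corby (19).
NN route North → Ash → Orwell → Ridge → Milton → Corby → North costs 85.
Optimal: North → Ash → Orwell → Milton → Ridge → Corby → North costs 79 (by enumerating all 60 distinct tours).
Excess = 85 − 79 = 6.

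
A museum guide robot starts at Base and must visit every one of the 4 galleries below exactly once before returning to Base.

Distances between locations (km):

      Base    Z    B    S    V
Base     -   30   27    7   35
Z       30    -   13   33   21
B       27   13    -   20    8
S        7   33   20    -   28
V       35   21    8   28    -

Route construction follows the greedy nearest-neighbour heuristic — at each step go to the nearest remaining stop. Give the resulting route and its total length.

Total distance 86 km via the nearest-neighbour route Base → S → B → V → Z → Base.

At Base the remaining stops are S 7, B 27, Z 30, V 35; go to S.
At S the remaining stops are B 20, V 28, Z 33; go to B.
At B the remaining stops are V 8, Z 13; go to V.
At V the remaining stops are Z 21; go to Z.
Return Z→Base: 30.
Total = 7 + 20 + 8 + 21 + 30 = 86.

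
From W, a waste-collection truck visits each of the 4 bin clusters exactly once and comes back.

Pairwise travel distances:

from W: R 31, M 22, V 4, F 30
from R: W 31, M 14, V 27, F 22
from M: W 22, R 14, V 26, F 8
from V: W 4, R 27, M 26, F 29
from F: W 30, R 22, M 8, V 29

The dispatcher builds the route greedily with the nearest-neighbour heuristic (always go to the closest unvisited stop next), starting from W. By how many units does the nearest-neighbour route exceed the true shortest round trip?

W: V=4, M=22, F=30, R=31 ⇒ V
V: M=26, R=27, F=29 ⇒ M
M: F=8, R=14 ⇒ F
F: R=22 ⇒ R
NN route W → V → M → F → R → W costs 91.
Optimal: W → M → F → R → V → W costs 83 (by enumerating all 12 distinct tours).
Excess = 91 − 83 = 8.

Excess over optimum: 8.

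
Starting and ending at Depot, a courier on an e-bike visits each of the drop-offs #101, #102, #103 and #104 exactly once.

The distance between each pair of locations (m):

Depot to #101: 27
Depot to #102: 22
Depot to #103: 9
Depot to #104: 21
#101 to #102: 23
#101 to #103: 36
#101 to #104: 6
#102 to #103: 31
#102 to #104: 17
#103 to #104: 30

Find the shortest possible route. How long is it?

There are 12 distinct closed tours to check (reversals are equivalent).
Depot-#101-#102-#103-#104-Depot: 27+23+31+30+21 = 132
Depot-#101-#102-#104-#103-Depot: 27+23+17+30+9 = 106
Depot-#101-#103-#102-#104-Depot: 27+36+31+17+21 = 132
Depot-#101-#103-#104-#102-Depot: 27+36+30+17+22 = 132
Depot-#101-#104-#102-#103-Depot: 27+6+17+31+9 = 90
Depot-#101-#104-#103-#102-Depot: 27+6+30+31+22 = 116
Depot-#102-#101-#103-#104-Depot: 22+23+36+30+21 = 132
Depot-#102-#101-#104-#103-Depot: 22+23+6+30+9 = 90
Depot-#102-#103-#101-#104-Depot: 22+31+36+6+21 = 116
Depot-#102-#104-#101-#103-Depot: 22+17+6+36+9 = 90
Depot-#103-#101-#102-#104-Depot: 9+36+23+17+21 = 106
Depot-#103-#102-#101-#104-Depot: 9+31+23+6+21 = 90
The minimum is 90.
One optimal route: Depot → #101 → #104 → #102 → #103 → Depot (or its reverse).

Minimum total distance: 90 m.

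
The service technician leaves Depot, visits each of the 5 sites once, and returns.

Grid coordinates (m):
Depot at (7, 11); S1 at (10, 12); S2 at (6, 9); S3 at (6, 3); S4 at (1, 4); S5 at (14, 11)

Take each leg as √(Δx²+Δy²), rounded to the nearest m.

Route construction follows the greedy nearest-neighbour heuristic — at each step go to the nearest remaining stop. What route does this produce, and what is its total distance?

Nearest-neighbour total = 36 m; route Depot → S2 → S1 → S5 → S3 → S4 → Depot.

From Depot: distances to unvisited — S2=2, S1=3, S5=7, S3=8, S4=9. Nearest is S2 (2).
From S2: distances to unvisited — S1=5, S3=6, S4=7, S5=8. Nearest is S1 (5).
From S1: distances to unvisited — S5=4, S3=10, S4=12. Nearest is S5 (4).
From S5: distances to unvisited — S3=11, S4=15. Nearest is S3 (11).
From S3: distances to unvisited — S4=5. Nearest is S4 (5).
Return S4→Depot: 9.
Total = 2 + 5 + 4 + 11 + 5 + 9 = 36.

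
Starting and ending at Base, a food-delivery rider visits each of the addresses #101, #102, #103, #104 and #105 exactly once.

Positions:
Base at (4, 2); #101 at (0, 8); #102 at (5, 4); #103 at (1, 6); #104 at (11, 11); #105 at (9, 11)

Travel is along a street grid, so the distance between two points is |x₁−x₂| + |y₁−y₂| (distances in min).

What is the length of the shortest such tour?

Minimum total distance: 40 min.

Base - #101 - #102 - #103 - #104 - #105 - Base: 10+9+6+15+2+14 = 56
Base - #101 - #102 - #103 - #105 - #104 - Base: 10+9+6+13+2+16 = 56
Base - #101 - #102 - #104 - #103 - #105 - Base: 10+9+13+15+13+14 = 74
Base - #101 - #102 - #104 - #105 - #103 - Base: 10+9+13+2+13+7 = 54
Base - #101 - #102 - #105 - #103 - #104 - Base: 10+9+11+13+15+16 = 74
Base - #101 - #102 - #105 - #104 - #103 - Base: 10+9+11+2+15+7 = 54
Base - #101 - #103 - #102 - #104 - #105 - Base: 10+3+6+13+2+14 = 48
Base - #101 - #103 - #102 - #105 - #104 - Base: 10+3+6+11+2+16 = 48
Base - #101 - #103 - #104 - #102 - #105 - Base: 10+3+15+13+11+14 = 66
Base - #101 - #103 - #104 - #105 - #102 - Base: 10+3+15+2+11+3 = 44
Base - #101 - #103 - #105 - #102 - #104 - Base: 10+3+13+11+13+16 = 66
Base - #101 - #103 - #105 - #104 - #102 - Base: 10+3+13+2+13+3 = 44
Base - #101 - #104 - #102 - #103 - #105 - Base: 10+14+13+6+13+14 = 70
Base - #101 - #104 - #102 - #105 - #103 - Base: 10+14+13+11+13+7 = 68
… (46 more)
Base - #102 - #104 - #105 - #101 - #103 - Base: 3+13+2+12+3+7 = 40  ← best
The minimum is 40.
One optimal route: Base → #102 → #104 → #105 → #101 → #103 → Base (or its reverse).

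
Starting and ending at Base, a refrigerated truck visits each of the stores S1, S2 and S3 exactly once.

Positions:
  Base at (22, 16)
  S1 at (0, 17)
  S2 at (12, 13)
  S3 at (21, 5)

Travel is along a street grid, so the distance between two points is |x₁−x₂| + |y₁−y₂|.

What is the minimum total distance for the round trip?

68 — the shortest possible round trip.

Base-S1-S2-S3-Base: 23+16+17+12 = 68
Base-S1-S3-S2-Base: 23+33+17+13 = 86
Base-S2-S1-S3-Base: 13+16+33+12 = 74
The minimum is 68.
One optimal route: Base → S1 → S2 → S3 → Base (or its reverse).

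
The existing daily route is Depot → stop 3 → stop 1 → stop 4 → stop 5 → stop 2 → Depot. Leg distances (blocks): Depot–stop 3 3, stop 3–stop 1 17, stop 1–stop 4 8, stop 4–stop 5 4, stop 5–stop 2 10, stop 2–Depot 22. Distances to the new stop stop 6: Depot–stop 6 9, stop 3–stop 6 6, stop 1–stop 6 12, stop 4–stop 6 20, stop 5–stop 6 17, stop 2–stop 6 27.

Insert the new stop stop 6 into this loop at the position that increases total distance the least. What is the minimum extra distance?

Insertion cost between consecutive stops i–j is d(i,stop 6) + d(stop 6,j) − d(i,j):
  between Depot and stop 3: 9 + 6 − 3 = 12
  between stop 3 and stop 1: 6 + 12 − 17 = 1
  between stop 1 and stop 4: 12 + 20 − 8 = 24
  between stop 4 and stop 5: 20 + 17 − 4 = 33
  between stop 5 and stop 2: 17 + 27 − 10 = 34
  between stop 2 and Depot: 27 + 9 − 22 = 14
Cheapest insertion is between stop 3 and stop 1, adding 1.
New total = 64 + 1 = 65.

Adding 1 blocks by placing stop 6 on the stop 3–stop 1 leg.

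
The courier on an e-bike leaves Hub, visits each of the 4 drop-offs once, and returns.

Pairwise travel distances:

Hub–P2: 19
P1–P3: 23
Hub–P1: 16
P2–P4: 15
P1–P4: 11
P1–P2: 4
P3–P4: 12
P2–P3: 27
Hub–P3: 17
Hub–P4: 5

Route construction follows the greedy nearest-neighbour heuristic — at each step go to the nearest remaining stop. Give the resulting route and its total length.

From Hub: distances to unvisited — P4=5, P1=16, P3=17, P2=19. Nearest is P4 (5).
From P4: distances to unvisited — P1=11, P3=12, P2=15. Nearest is P1 (11).
From P1: distances to unvisited — P2=4, P3=23. Nearest is P2 (4).
From P2: distances to unvisited — P3=27. Nearest is P3 (27).
Return P3→Hub: 17.
Total = 5 + 11 + 4 + 27 + 17 = 64.

Total distance 64 via the nearest-neighbour route Hub → P4 → P1 → P2 → P3 → Hub.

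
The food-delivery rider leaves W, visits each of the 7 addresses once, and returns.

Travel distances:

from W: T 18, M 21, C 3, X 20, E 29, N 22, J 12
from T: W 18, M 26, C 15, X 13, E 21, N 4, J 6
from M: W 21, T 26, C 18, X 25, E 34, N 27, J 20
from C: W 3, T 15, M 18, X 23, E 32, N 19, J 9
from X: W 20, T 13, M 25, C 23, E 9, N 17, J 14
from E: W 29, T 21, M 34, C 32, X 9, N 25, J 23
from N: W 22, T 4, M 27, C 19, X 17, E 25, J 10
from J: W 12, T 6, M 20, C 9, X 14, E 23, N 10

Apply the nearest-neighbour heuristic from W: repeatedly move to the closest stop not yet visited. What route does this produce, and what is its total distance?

Nearest-neighbour total = 103; route W → C → J → T → N → X → E → M → W.

At W the remaining stops are C 3, J 12, T 18, X 20, M 21, N 22, E 29; go to C.
At C the remaining stops are J 9, T 15, M 18, N 19, X 23, E 32; go to J.
At J the remaining stops are T 6, N 10, X 14, M 20, E 23; go to T.
At T the remaining stops are N 4, X 13, E 21, M 26; go to N.
At N the remaining stops are X 17, E 25, M 27; go to X.
At X the remaining stops are E 9, M 25; go to E.
At E the remaining stops are M 34; go to M.
Return M→W: 21.
Total = 3 + 9 + 6 + 4 + 17 + 9 + 34 + 21 = 103.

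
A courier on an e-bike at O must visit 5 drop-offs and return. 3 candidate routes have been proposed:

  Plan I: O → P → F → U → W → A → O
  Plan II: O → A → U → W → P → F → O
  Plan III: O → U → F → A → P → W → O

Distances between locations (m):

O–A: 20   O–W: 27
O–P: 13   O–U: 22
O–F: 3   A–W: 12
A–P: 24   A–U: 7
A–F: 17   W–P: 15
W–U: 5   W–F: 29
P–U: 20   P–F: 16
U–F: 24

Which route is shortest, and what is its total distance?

Plan I: 13 + 16 + 24 + 5 + 12 + 20 = 90
Plan II: 20 + 7 + 5 + 15 + 16 + 3 = 66
Plan III: 22 + 24 + 17 + 24 + 15 + 27 = 129

Shortest is Plan II, total 66 m.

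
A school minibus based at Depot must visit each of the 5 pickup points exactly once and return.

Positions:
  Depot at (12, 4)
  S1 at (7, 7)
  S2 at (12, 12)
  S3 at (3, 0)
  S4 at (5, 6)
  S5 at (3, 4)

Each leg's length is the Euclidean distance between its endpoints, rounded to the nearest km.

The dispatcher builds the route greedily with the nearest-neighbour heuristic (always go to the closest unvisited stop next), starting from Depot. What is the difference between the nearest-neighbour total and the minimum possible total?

From Depot: S1=6, S4=7, S2=8, S5=9, S3=10 → choose S1 (6).
From S1: S4=2, S5=5, S2=7, S3=8 → choose S4 (2).
From S4: S5=3, S3=6, S2=9 → choose S5 (3).
From S5: S3=4, S2=12 → choose S3 (4).
From S3: S2=15 → choose S2 (15).
NN route Depot → S1 → S4 → S5 → S3 → S2 → Depot costs 38.
Optimal: Depot → S2 → S1 → S4 → S5 → S3 → Depot costs 34 (by enumerating all 60 distinct tours).
Excess = 38 − 34 = 4.

4 km longer than the optimal tour.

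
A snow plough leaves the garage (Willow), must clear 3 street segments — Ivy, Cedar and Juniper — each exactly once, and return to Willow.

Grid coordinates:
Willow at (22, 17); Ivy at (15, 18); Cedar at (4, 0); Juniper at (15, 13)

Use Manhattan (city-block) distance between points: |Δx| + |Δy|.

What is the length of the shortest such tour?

72 — the shortest possible round trip.

Willow→Ivy→Cedar→Juniper→Willow: 8+29+24+11 = 72
Willow→Ivy→Juniper→Cedar→Willow: 8+5+24+35 = 72
Willow→Cedar→Ivy→Juniper→Willow: 35+29+5+11 = 80
The minimum is 72.
One optimal route: Willow → Ivy → Cedar → Juniper → Willow (or its reverse).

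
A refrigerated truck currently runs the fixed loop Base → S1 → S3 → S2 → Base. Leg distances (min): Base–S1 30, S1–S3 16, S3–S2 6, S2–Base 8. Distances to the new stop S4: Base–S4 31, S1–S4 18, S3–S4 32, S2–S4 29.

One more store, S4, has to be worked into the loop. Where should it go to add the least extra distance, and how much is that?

Insertion cost between consecutive stops i–j is d(i,S4) + d(S4,j) − d(i,j):
  between Base and S1: 31 + 18 − 30 = 19
  between S1 and S3: 18 + 32 − 16 = 34
  between S3 and S2: 32 + 29 − 6 = 55
  between S2 and Base: 29 + 31 − 8 = 52
Cheapest insertion is between Base and S1, adding 19.
New total = 60 + 19 = 79.

Minimum extra distance: 19 min, inserting S4 between Base and S1.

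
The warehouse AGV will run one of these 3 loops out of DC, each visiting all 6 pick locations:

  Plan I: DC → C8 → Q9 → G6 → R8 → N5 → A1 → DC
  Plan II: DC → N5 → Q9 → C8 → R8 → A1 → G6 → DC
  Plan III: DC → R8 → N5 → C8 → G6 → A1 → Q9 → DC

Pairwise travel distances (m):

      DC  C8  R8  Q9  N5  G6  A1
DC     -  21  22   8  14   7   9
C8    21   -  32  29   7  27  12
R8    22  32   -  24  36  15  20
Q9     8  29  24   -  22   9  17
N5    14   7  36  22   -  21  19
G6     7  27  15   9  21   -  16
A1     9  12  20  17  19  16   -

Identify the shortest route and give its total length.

133 m — Plan III is the shortest.

Plan I: 21 + 29 + 9 + 15 + 36 + 19 + 9 = 138
Plan II: 14 + 22 + 29 + 32 + 20 + 16 + 7 = 140
Plan III: 22 + 36 + 7 + 27 + 16 + 17 + 8 = 133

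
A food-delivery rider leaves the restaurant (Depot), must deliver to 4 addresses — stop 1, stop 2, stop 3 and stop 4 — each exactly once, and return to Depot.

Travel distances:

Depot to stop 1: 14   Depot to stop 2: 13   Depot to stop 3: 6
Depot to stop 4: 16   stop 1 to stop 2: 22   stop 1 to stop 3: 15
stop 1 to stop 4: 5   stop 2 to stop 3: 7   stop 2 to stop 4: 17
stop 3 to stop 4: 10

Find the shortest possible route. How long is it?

Minimum total distance: 49.

There are 12 distinct closed tours to check (reversals are equivalent).
Depot → stop 1 → stop 2 → stop 3 → stop 4 → Depot: 14+22+7+10+16 = 69
Depot → stop 1 → stop 2 → stop 4 → stop 3 → Depot: 14+22+17+10+6 = 69
Depot → stop 1 → stop 3 → stop 2 → stop 4 → Depot: 14+15+7+17+16 = 69
Depot → stop 1 → stop 3 → stop 4 → stop 2 → Depot: 14+15+10+17+13 = 69
Depot → stop 1 → stop 4 → stop 2 → stop 3 → Depot: 14+5+17+7+6 = 49
Depot → stop 1 → stop 4 → stop 3 → stop 2 → Depot: 14+5+10+7+13 = 49
Depot → stop 2 → stop 1 → stop 3 → stop 4 → Depot: 13+22+15+10+16 = 76
Depot → stop 2 → stop 1 → stop 4 → stop 3 → Depot: 13+22+5+10+6 = 56
Depot → stop 2 → stop 3 → stop 1 → stop 4 → Depot: 13+7+15+5+16 = 56
Depot → stop 2 → stop 4 → stop 1 → stop 3 → Depot: 13+17+5+15+6 = 56
Depot → stop 3 → stop 1 → stop 2 → stop 4 → Depot: 6+15+22+17+16 = 76
Depot → stop 3 → stop 2 → stop 1 → stop 4 → Depot: 6+7+22+5+16 = 56
The minimum is 49.
One optimal route: Depot → stop 1 → stop 4 → stop 2 → stop 3 → Depot (or its reverse).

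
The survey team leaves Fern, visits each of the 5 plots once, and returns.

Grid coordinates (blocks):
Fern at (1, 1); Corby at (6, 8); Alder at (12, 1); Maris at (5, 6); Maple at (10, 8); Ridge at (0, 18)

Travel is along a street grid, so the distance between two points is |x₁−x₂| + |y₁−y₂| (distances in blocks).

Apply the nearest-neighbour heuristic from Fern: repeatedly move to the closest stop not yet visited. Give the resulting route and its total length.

72 blocks along Fern → Maris → Corby → Maple → Alder → Ridge → Fern.

At Fern the remaining stops are Maris 9, Alder 11, Corby 12, Maple 16, Ridge 18; go to Maris.
At Maris the remaining stops are Corby 3, Maple 7, Alder 12, Ridge 17; go to Corby.
At Corby the remaining stops are Maple 4, Alder 13, Ridge 16; go to Maple.
At Maple the remaining stops are Alder 9, Ridge 20; go to Alder.
At Alder the remaining stops are Ridge 29; go to Ridge.
Return Ridge→Fern: 18.
Total = 9 + 3 + 4 + 9 + 29 + 18 = 72.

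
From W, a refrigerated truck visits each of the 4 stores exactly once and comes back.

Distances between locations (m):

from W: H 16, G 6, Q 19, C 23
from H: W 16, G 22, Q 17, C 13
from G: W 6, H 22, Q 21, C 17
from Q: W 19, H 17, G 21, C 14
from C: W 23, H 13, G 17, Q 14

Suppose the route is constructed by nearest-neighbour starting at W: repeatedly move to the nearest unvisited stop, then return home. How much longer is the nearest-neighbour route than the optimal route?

Excess over optimum: 2 m.

W: G=6, H=16, Q=19, C=23 ⇒ G
G: C=17, Q=21, H=22 ⇒ C
C: H=13, Q=14 ⇒ H
H: Q=17 ⇒ Q
NN route W → G → C → H → Q → W costs 72.
Optimal: W → H → Q → C → G → W costs 70 (by enumerating all 12 distinct tours).
Excess = 72 − 70 = 2.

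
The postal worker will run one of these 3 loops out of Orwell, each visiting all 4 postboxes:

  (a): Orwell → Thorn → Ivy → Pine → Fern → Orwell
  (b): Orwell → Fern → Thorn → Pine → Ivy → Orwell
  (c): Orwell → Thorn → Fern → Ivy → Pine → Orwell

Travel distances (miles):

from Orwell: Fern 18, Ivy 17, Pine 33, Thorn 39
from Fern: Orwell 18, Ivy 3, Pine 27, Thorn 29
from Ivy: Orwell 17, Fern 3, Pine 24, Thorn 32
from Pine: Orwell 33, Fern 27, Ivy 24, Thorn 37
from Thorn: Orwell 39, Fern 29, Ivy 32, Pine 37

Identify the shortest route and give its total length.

(a): 39 + 32 + 24 + 27 + 18 = 140
(b): 18 + 29 + 37 + 24 + 17 = 125
(c): 39 + 29 + 3 + 24 + 33 = 128

125 miles — (b) is the shortest.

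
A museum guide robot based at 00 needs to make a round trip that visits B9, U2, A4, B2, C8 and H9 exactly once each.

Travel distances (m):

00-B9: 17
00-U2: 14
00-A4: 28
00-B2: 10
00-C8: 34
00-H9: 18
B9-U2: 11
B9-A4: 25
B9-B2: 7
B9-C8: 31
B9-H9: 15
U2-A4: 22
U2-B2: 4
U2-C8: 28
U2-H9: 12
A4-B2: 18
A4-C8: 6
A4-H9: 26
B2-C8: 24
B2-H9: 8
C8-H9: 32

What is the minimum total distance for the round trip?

00 - B9 - U2 - A4 - B2 - C8 - H9 - 00: 17+11+22+18+24+32+18 = 142
00 - B9 - U2 - A4 - B2 - H9 - C8 - 00: 17+11+22+18+8+32+34 = 142
00 - B9 - U2 - A4 - C8 - B2 - H9 - 00: 17+11+22+6+24+8+18 = 106
00 - B9 - U2 - A4 - C8 - H9 - B2 - 00: 17+11+22+6+32+8+10 = 106
00 - B9 - U2 - A4 - H9 - B2 - C8 - 00: 17+11+22+26+8+24+34 = 142
00 - B9 - U2 - A4 - H9 - C8 - B2 - 00: 17+11+22+26+32+24+10 = 142
00 - B9 - U2 - B2 - A4 - C8 - H9 - 00: 17+11+4+18+6+32+18 = 106
00 - B9 - U2 - B2 - A4 - H9 - C8 - 00: 17+11+4+18+26+32+34 = 142
… (352 more)
The minimum is 106.
One optimal route: 00 → B9 → U2 → A4 → C8 → B2 → H9 → 00 (or its reverse).

106 m — the shortest possible round trip.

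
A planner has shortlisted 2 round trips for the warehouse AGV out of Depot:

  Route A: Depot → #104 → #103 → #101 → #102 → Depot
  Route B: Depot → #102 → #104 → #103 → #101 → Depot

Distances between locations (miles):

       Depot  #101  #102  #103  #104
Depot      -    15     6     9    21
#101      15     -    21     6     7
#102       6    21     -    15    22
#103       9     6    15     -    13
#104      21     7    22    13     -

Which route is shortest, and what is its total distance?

Route A: 21 + 13 + 6 + 21 + 6 = 67
Route B: 6 + 22 + 13 + 6 + 15 = 62

Shortest is Route B, total 62 miles.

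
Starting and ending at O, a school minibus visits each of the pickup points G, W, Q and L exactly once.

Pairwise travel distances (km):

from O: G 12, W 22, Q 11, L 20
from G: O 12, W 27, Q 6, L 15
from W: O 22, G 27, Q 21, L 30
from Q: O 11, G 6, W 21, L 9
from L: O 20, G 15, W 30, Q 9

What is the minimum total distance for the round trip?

O → G → W → Q → L → O: 12+27+21+9+20 = 89
O → G → W → L → Q → O: 12+27+30+9+11 = 89
O → G → Q → W → L → O: 12+6+21+30+20 = 89
O → G → Q → L → W → O: 12+6+9+30+22 = 79
O → G → L → W → Q → O: 12+15+30+21+11 = 89
O → G → L → Q → W → O: 12+15+9+21+22 = 79
O → W → G → Q → L → O: 22+27+6+9+20 = 84
O → W → G → L → Q → O: 22+27+15+9+11 = 84
O → W → Q → G → L → O: 22+21+6+15+20 = 84
O → W → L → G → Q → O: 22+30+15+6+11 = 84
O → Q → G → W → L → O: 11+6+27+30+20 = 94
O → Q → W → G → L → O: 11+21+27+15+20 = 94
The minimum is 79.
One optimal route: O → G → Q → L → W → O (or its reverse).

Minimum total distance: 79 km.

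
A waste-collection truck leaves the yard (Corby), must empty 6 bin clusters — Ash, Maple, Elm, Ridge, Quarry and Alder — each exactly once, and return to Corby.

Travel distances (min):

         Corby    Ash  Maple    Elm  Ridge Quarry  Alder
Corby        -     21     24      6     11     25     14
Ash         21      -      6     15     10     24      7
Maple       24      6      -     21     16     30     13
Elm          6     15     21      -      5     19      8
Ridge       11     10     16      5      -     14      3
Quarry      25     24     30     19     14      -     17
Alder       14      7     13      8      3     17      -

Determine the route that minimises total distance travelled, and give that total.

Minimum total distance: 79 min.

With 6 stops there are 6!/2 = 360 distinct round trips (a route and its reverse cost the same).
Corby → Ash → Maple → Elm → Ridge → Quarry → Alder → Corby: 21+6+21+5+14+17+14 = 98
Corby → Ash → Maple → Elm → Ridge → Alder → Quarry → Corby: 21+6+21+5+3+17+25 = 98
Corby → Ash → Maple → Elm → Quarry → Ridge → Alder → Corby: 21+6+21+19+14+3+14 = 98
Corby → Ash → Maple → Elm → Quarry → Alder → Ridge → Corby: 21+6+21+19+17+3+11 = 98
Corby → Ash → Maple → Elm → Alder → Ridge → Quarry → Corby: 21+6+21+8+3+14+25 = 98
Corby → Ash → Maple → Elm → Alder → Quarry → Ridge → Corby: 21+6+21+8+17+14+11 = 98
Corby → Ash → Maple → Ridge → Elm → Quarry → Alder → Corby: 21+6+16+5+19+17+14 = 98
Corby → Ash → Maple → Ridge → Elm → Alder → Quarry → Corby: 21+6+16+5+8+17+25 = 98
… (352 more)
Corby → Maple → Ash → Alder → Ridge → Quarry → Elm → Corby: 24+6+7+3+14+19+6 = 79  ← best
The minimum is 79.
One optimal route: Corby → Maple → Ash → Alder → Ridge → Quarry → Elm → Corby (or its reverse).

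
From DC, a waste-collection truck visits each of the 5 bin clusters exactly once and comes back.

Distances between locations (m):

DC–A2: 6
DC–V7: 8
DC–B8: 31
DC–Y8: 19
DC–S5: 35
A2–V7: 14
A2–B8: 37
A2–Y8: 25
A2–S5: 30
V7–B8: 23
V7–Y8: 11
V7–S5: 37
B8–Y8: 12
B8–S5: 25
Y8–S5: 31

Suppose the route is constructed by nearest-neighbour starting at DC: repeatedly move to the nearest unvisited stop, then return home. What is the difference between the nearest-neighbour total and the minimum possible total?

DC: A2=6, V7=8, Y8=19, B8=31, S5=35 ⇒ A2
A2: V7=14, Y8=25, S5=30, B8=37 ⇒ V7
V7: Y8=11, B8=23, S5=37 ⇒ Y8
Y8: B8=12, S5=31 ⇒ B8
B8: S5=25 ⇒ S5
NN route DC → A2 → V7 → Y8 → B8 → S5 → DC costs 103.
Optimal: DC → A2 → S5 → B8 → Y8 → V7 → DC costs 92 (by enumerating all 60 distinct tours).
Excess = 103 − 92 = 11.

The nearest-neighbour route is 11 m longer than optimal.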